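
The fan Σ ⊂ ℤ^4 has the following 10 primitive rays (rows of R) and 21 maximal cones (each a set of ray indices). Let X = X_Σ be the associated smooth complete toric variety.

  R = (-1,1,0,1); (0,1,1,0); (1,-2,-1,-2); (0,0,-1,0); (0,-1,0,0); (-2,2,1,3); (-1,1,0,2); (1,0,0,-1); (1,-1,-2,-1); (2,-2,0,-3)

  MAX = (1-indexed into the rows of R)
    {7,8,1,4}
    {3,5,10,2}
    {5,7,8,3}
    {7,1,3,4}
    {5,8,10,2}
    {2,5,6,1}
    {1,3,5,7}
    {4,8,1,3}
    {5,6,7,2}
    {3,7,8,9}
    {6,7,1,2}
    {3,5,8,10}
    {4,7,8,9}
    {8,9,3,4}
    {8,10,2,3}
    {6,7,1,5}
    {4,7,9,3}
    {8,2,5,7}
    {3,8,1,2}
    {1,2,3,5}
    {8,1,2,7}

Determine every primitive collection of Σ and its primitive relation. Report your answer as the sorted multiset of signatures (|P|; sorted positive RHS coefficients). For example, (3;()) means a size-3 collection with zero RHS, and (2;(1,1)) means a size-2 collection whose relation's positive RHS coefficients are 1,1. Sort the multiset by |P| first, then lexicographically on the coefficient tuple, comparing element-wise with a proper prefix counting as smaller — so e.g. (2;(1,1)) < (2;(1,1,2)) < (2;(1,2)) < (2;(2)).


20 collections generate NE(X_Σ); each relation:

  • {1,10}:  v_{1} + v_{10} = v_{2} + v_{3}  ⇒ sig = (2;(1,1))
  • {2,4}:  v_{2} + v_{4} = v_{1} + v_{8}  ⇒ sig = (2;(1,1))
  • {2,9}:  v_{2} + v_{9} = v_{4} + v_{8}  ⇒ sig = (2;(1,1))
  • {3,6}:  v_{3} + v_{6} = v_{1} + v_{5}  ⇒ sig = (2;(1,1))
  • {4,5}:  v_{4} + v_{5} = v_{3} + v_{7}  ⇒ sig = (2;(1,1))
  • {4,6}:  v_{4} + v_{6} = v_{1} + v_{7}  ⇒ sig = (2;(1,1))
  • {4,10}:  v_{4} + v_{10} = v_{3} + v_{8}  ⇒ sig = (2;(1,1))
  • {6,8}:  v_{6} + v_{8} = v_{2} + v_{7}  ⇒ sig = (2;(1,1))
  • {6,9}:  v_{6} + v_{9} = v_{4} + v_{7}  ⇒ sig = (2;(1,1))
  • {6,10}:  v_{6} + v_{10} = v_{2} + v_{5}  ⇒ sig = (2;(1,1))
  • {7,10}:  v_{7} + v_{10} = v_{5} + v_{8}  ⇒ sig = (2;(1,1))
  • {5,9}:  v_{5} + v_{9} = 2·v_{3} + 2·v_{7} + v_{8}  ⇒ sig = (2;(1,2,2))
  • {9,10}:  v_{9} + v_{10} = 2·v_{3} + v_{7} + 2·v_{8}  ⇒ sig = (2;(1,2,2))
  • {1,9}:  v_{1} + v_{9} = 2·v_{4}  ⇒ sig = (2;(2))
  • {1,5,8}:  v_{1} + v_{5} + v_{8} = 0  ⇒ sig = (3;())
  • {2,3,7}:  v_{2} + v_{3} + v_{7} = 0  ⇒ sig = (3;())
  • {1,2,5,7}:  v_{1} + v_{2} + v_{5} + v_{7} = v_{6}  ⇒ sig = (4;(1))
  • {1,3,7,8}:  v_{1} + v_{3} + v_{7} + v_{8} = v_{4}  ⇒ sig = (4;(1))
  • {2,3,5,8}:  v_{2} + v_{3} + v_{5} + v_{8} = v_{10}  ⇒ sig = (4;(1))
  • {3,4,7,8}:  v_{3} + v_{4} + v_{7} + v_{8} = v_{9}  ⇒ sig = (4;(1))

so the primitive-relation signature multiset is
    (2;(1,1))
    (2;(1,1))
    (2;(1,1))
    (2;(1,1))
    (2;(1,1))
    (2;(1,1))
    (2;(1,1))
    (2;(1,1))
    (2;(1,1))
    (2;(1,1))
    (2;(1,1))
    (2;(1,2,2))
    (2;(1,2,2))
    (2;(2))
    (3;())
    (3;())
    (4;(1))
    (4;(1))
    (4;(1))
    (4;(1))


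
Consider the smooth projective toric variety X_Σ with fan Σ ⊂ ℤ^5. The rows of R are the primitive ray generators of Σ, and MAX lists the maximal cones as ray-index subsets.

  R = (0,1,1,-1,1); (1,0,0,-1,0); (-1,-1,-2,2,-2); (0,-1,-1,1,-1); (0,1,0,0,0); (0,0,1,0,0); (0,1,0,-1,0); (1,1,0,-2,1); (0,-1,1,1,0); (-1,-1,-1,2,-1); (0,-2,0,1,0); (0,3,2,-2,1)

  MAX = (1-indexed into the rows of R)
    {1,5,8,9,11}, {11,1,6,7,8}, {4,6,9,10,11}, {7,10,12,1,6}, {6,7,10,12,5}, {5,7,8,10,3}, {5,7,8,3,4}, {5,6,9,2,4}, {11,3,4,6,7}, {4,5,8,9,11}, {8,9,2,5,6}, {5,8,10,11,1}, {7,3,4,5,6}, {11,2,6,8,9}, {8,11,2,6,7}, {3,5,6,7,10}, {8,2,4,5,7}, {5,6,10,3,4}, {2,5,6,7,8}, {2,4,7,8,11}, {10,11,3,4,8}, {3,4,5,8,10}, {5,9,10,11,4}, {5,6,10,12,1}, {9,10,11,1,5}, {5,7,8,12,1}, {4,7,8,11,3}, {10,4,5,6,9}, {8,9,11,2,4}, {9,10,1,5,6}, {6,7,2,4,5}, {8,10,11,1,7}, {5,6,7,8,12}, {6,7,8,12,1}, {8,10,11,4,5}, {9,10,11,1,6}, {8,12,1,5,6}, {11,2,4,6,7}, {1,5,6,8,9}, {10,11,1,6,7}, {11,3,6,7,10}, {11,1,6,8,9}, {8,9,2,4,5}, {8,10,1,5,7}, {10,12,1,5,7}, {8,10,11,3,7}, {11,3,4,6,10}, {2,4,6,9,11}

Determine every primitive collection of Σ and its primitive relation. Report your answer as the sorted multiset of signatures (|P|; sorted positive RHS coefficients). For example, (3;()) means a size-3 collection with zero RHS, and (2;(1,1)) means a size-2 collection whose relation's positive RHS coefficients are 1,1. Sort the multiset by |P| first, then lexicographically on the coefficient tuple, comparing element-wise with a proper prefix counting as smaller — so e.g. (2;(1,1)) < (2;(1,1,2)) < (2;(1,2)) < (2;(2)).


Primitive collections (23):

  • {1,4}:  v_{1} + v_{4} = 0  →  sig = (2;())
  • {2,10}:  v_{2} + v_{10} = v_{4}  →  sig = (2;(1))
  • {7,9}:  v_{7} + v_{9} = v_{6}  →  sig = (2;(1))
  • {1,2}:  v_{1} + v_{2} = v_{6} + v_{8}  →  sig = (2;(1,1))
  • {1,3}:  v_{1} + v_{3} = v_{7} + v_{10}  →  sig = (2;(1,1))
  • {11,12}:  v_{11} + v_{12} = v_{1} + v_{6}  →  sig = (2;(1,1))
  • {3,9}:  v_{3} + v_{9} = v_{4} + v_{6} + v_{10}  →  sig = (2;(1,1,1))
  • {4,12}:  v_{4} + v_{12} = v_{5} + v_{6} + v_{7}  →  sig = (2;(1,1,1))
  • {2,12}:  v_{2} + v_{12} = v_{5} + 2·v_{6} + v_{7} + v_{8}  →  sig = (2;(1,1,1,2))
  • {3,12}:  v_{3} + v_{12} = v_{5} + v_{6} + 2·v_{7} + v_{10}  →  sig = (2;(1,1,1,2))
  • {9,12}:  v_{9} + v_{12} = v_{1} + v_{5} + 2·v_{6}  →  sig = (2;(1,1,2))
  • {2,3}:  v_{2} + v_{3} = 2·v_{4} + v_{7}  →  sig = (2;(1,2))
  • {5,7,11}:  v_{5} + v_{7} + v_{11} = 0  →  sig = (3;())
  • {6,8,10}:  v_{6} + v_{8} + v_{10} = 0  →  sig = (3;())
  • {4,6,8}:  v_{4} + v_{6} + v_{8} = v_{2}  →  sig = (3;(1))
  • {4,7,10}:  v_{4} + v_{7} + v_{10} = v_{3}  →  sig = (3;(1))
  • {5,6,11}:  v_{5} + v_{6} + v_{11} = v_{9}  →  sig = (3;(1))
  • {3,5,11}:  v_{3} + v_{5} + v_{11} = v_{4} + v_{10}  →  sig = (3;(1,1))
  • {3,6,8}:  v_{3} + v_{6} + v_{8} = v_{4} + v_{7}  →  sig = (3;(1,1))
  • {8,9,10}:  v_{8} + v_{9} + v_{10} = v_{5} + v_{11}  →  sig = (3;(1,1))
  • {2,5,11}:  v_{2} + v_{5} + v_{11} = v_{4} + v_{8} + v_{9}  →  sig = (3;(1,1,1))
  • {8,10,12}:  v_{8} + v_{10} + v_{12} = v_{1} + v_{5} + v_{7}  →  sig = (3;(1,1,1))
  • {1,5,6,7}:  v_{1} + v_{5} + v_{6} + v_{7} = v_{12}  →  sig = (4;(1))

so the primitive-relation signature multiset is
    |P|=2: 12 collections, coeffs (), (1), (1), (1,1), (1,1), (1,1), (1,1,1), (1,1,1), (1,1,1,2), (1,1,1,2), (1,1,2), (1,2)
    |P|=3: 10 collections, coeffs (), (), (1), (1), (1), (1,1), (1,1), (1,1), (1,1,1), (1,1,1)
    |P|=4: 1 collection, coeffs (1)


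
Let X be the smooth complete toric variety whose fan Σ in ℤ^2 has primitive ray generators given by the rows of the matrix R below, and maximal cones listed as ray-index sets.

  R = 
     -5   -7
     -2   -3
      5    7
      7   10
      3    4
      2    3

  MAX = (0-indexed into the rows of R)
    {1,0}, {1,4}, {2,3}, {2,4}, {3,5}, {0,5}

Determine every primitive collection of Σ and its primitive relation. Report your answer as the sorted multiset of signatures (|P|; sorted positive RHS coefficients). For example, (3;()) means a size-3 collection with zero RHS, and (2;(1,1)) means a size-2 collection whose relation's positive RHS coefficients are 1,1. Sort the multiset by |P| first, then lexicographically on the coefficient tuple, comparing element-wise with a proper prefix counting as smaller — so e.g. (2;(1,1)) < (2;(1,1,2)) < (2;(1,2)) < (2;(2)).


The 9 primitive collections of Σ (r=6, n=2):

  P={0,2}:  v_{0} + v_{2} = 0  ⇒ sig = (2;())
  P={1,5}:  v_{1} + v_{5} = 0  ⇒ sig = (2;())
  P={0,3}:  v_{0} + v_{3} = v_{5}  ⇒ sig = (2;(1))
  P={0,4}:  v_{0} + v_{4} = v_{1}  ⇒ sig = (2;(1))
  P={1,2}:  v_{1} + v_{2} = v_{4}  ⇒ sig = (2;(1))
  P={1,3}:  v_{1} + v_{3} = v_{2}  ⇒ sig = (2;(1))
  P={2,5}:  v_{2} + v_{5} = v_{3}  ⇒ sig = (2;(1))
  P={4,5}:  v_{4} + v_{5} = v_{2}  ⇒ sig = (2;(1))
  P={3,4}:  v_{3} + v_{4} = 2·v_{2}  ⇒ sig = (2;(2))

so the primitive-relation signature multiset is
    |P|=2: 9 collections, coeffs (), (), (1), (1), (1), (1), (1), (1), (2)


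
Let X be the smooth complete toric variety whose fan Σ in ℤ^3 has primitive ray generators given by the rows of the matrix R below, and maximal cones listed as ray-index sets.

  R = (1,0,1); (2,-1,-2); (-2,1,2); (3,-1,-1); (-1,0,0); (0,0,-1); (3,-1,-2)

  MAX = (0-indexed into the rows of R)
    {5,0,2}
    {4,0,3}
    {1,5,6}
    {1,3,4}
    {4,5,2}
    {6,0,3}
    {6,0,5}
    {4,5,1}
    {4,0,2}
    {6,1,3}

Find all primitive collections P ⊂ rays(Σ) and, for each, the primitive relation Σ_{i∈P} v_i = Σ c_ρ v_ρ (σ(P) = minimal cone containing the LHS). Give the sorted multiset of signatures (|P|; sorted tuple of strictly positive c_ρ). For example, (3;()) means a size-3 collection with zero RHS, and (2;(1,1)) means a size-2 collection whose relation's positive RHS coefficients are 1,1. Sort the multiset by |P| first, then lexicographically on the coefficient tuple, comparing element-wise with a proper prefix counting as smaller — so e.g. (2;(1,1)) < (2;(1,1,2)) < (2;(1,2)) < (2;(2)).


The 7 primitive collections of Σ (r=7, n=3):

  {1,2}:  v_{1} + v_{2} = 0  ⇒ sig = (2;())
  {0,1}:  v_{0} + v_{1} = v_{3}  ⇒ sig = (2;(1))
  {2,3}:  v_{2} + v_{3} = v_{0}  ⇒ sig = (2;(1))
  {3,5}:  v_{3} + v_{5} = v_{6}  ⇒ sig = (2;(1))
  {4,6}:  v_{4} + v_{6} = v_{1}  ⇒ sig = (2;(1))
  {2,6}:  v_{2} + v_{6} = v_{0} + v_{5}  ⇒ sig = (2;(1,1))
  {0,4,5}:  v_{0} + v_{4} + v_{5} = 0  ⇒ sig = (3;())

Signatures (|P|; sorted positive RHS coefficients), sorted:
{ (2;()),  (2;(1)) ×4,  (2;(1,1)),  (3;()) }


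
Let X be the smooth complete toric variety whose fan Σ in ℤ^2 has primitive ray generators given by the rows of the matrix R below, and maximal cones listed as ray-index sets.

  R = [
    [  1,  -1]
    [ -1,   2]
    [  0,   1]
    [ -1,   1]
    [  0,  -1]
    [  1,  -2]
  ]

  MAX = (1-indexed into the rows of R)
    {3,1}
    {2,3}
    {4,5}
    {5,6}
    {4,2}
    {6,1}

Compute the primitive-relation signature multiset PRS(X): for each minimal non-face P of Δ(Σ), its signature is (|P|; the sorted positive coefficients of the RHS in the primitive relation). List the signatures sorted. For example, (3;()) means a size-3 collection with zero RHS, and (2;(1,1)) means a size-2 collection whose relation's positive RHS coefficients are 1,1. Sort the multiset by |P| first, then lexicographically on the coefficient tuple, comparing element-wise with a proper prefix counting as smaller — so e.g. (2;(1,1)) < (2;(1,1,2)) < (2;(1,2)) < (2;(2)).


Δ(Σ) — 6 vertices, 9 min non-faces:

  P={1,4}:  v_{1} + v_{4} = 0  →  sig = (2;())
  P={2,6}:  v_{2} + v_{6} = 0  →  sig = (2;())
  P={3,5}:  v_{3} + v_{5} = 0  →  sig = (2;())
  P={1,2}:  v_{1} + v_{2} = v_{3}  →  sig = (2;(1))
  P={1,5}:  v_{1} + v_{5} = v_{6}  →  sig = (2;(1))
  P={2,5}:  v_{2} + v_{5} = v_{4}  →  sig = (2;(1))
  P={3,4}:  v_{3} + v_{4} = v_{2}  →  sig = (2;(1))
  P={3,6}:  v_{3} + v_{6} = v_{1}  →  sig = (2;(1))
  P={4,6}:  v_{4} + v_{6} = v_{5}  →  sig = (2;(1))

Signatures (|P|; sorted positive RHS coefficients), sorted:
    (2;())
    (2;())
    (2;())
    (2;(1))
    (2;(1))
    (2;(1))
    (2;(1))
    (2;(1))
    (2;(1))


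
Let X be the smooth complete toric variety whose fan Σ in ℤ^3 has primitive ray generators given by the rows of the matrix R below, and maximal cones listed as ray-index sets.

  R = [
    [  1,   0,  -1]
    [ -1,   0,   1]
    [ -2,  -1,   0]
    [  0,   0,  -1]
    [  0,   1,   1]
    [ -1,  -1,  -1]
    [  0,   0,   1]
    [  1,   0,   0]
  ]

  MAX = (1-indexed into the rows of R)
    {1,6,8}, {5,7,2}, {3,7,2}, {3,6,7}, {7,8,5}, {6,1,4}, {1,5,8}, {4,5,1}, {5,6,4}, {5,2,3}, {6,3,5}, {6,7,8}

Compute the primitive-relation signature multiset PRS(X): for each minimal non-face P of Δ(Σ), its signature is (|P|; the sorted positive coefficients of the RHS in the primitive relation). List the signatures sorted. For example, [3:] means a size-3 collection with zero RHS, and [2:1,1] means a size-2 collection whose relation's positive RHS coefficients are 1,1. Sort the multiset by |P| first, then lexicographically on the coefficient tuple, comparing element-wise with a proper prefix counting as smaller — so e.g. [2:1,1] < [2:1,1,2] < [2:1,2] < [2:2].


|primitive collections| = 14. Relations:

  P = {1,2}:  v_{1} + v_{2} = 0  ⇒ sig = [2:]
  P = {4,7}:  v_{4} + v_{7} = 0  ⇒ sig = [2:]
  P = {1,3}:  v_{1} + v_{3} = v_{6}  ⇒ sig = [2:1]
  P = {1,7}:  v_{1} + v_{7} = v_{8}  ⇒ sig = [2:1]
  P = {2,6}:  v_{2} + v_{6} = v_{3}  ⇒ sig = [2:1]
  P = {2,8}:  v_{2} + v_{8} = v_{7}  ⇒ sig = [2:1]
  P = {4,8}:  v_{4} + v_{8} = v_{1}  ⇒ sig = [2:1]
  P = {2,4}:  v_{2} + v_{4} = v_{5} + v_{6}  ⇒ sig = [2:1,1]
  P = {3,8}:  v_{3} + v_{8} = v_{6} + v_{7}  ⇒ sig = [2:1,1]
  P = {3,4}:  v_{3} + v_{4} = v_{5} + 2·v_{6}  ⇒ sig = [2:1,2]
  P = {5,6,8}:  v_{5} + v_{6} + v_{8} = 0  ⇒ sig = [3:]
  P = {1,5,6}:  v_{1} + v_{5} + v_{6} = v_{4}  ⇒ sig = [3:1]
  P = {5,6,7}:  v_{5} + v_{6} + v_{7} = v_{2}  ⇒ sig = [3:1]
  P = {3,5,7}:  v_{3} + v_{5} + v_{7} = 2·v_{2}  ⇒ sig = [3:2]

Hence PRS(X_Σ) =
    [2:]
    [2:]
    [2:1]
    [2:1]
    [2:1]
    [2:1]
    [2:1]
    [2:1,1]
    [2:1,1]
    [2:1,2]
    [3:]
    [3:1]
    [3:1]
    [3:2]


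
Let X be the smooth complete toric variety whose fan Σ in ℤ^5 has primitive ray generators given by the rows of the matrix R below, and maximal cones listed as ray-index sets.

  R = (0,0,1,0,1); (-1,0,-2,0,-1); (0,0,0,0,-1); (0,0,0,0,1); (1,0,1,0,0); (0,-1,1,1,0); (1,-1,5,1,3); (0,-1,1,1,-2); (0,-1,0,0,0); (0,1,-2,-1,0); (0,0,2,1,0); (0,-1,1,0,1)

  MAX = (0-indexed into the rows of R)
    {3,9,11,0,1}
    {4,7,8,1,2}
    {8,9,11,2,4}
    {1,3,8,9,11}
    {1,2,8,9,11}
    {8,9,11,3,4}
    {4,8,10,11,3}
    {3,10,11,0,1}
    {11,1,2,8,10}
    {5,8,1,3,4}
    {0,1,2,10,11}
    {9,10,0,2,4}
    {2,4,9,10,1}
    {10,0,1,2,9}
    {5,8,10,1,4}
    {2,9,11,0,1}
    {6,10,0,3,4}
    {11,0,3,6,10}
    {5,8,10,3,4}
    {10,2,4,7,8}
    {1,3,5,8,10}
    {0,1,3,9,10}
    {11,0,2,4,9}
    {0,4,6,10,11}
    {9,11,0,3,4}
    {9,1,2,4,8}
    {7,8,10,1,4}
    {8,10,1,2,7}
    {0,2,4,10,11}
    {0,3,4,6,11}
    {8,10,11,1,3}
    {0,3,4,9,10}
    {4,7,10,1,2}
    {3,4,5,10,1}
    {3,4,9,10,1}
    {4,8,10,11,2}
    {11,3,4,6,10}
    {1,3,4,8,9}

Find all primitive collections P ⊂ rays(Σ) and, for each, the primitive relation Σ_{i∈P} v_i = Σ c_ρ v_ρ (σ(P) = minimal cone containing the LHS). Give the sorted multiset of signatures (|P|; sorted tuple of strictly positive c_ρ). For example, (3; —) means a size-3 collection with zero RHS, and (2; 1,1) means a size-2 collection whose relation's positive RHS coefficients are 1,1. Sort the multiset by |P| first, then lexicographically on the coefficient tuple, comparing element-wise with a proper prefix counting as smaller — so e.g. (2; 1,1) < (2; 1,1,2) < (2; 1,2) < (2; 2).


The 24 primitive collections of Σ (r=12, n=5):

  • {2,3}:  v_{2} + v_{3} = 0 — sig = (2; —)
  • {0,8}:  v_{0} + v_{8} = v_{11} — sig = (2; 1)
  • {0,5}:  v_{0} + v_{5} = v_{3} + v_{8} + v_{10} — sig = (2; 1,1,1)
  • {0,7}:  v_{0} + v_{7} = v_{2} + v_{8} + v_{10} — sig = (2; 1,1,1)
  • {1,6}:  v_{1} + v_{6} = v_{3} + v_{10} + v_{11} — sig = (2; 1,1,1)
  • {5,9}:  v_{5} + v_{9} = v_{1} + v_{3} + v_{4} — sig = (2; 1,1,1)
  • {7,9}:  v_{7} + v_{9} = v_{1} + v_{2} + v_{4} — sig = (2; 1,1,1)
  • {2,5}:  v_{2} + v_{5} = v_{1} + v_{4} + v_{8} + v_{10} — sig = (2; 1,1,1,1)
  • {2,6}:  v_{2} + v_{6} = v_{0} + v_{4} + v_{10} + v_{11} — sig = (2; 1,1,1,1)
  • {3,7}:  v_{3} + v_{7} = v_{1} + v_{4} + v_{8} + v_{10} — sig = (2; 1,1,1,1)
  • {6,7}:  v_{6} + v_{7} = v_{4} + v_{8} + 2·v_{10} + v_{11} — sig = (2; 1,1,1,2)
  • {6,8}:  v_{6} + v_{8} = v_{3} + v_{4} + v_{10} + 2·v_{11} — sig = (2; 1,1,1,2)
  • {5,6}:  v_{5} + v_{6} = 2·v_{3} + v_{4} + v_{8} + 2·v_{10} + v_{11} — sig = (2; 1,1,1,2,2)
  • {5,11}:  v_{5} + v_{11} = v_{3} + 2·v_{8} + v_{10} — sig = (2; 1,1,2)
  • {6,9}:  v_{6} + v_{9} = 2·v_{0} + v_{3} + v_{4} — sig = (2; 1,1,2)
  • {7,11}:  v_{7} + v_{11} = v_{2} + 2·v_{8} + v_{10} — sig = (2; 1,1,2)
  • {5,7}:  v_{5} + v_{7} = 2·v_{1} + 2·v_{4} + 2·v_{8} + 2·v_{10} — sig = (2; 2,2,2,2)
  • {0,1,4}:  v_{0} + v_{1} + v_{4} = 0 — sig = (3; —)
  • {8,9,10}:  v_{8} + v_{9} + v_{10} = 0 — sig = (3; —)
  • {1,4,11}:  v_{1} + v_{4} + v_{11} = v_{8} — sig = (3; 1)
  • {9,10,11}:  v_{9} + v_{10} + v_{11} = v_{0} — sig = (3; 1)
  • {0,3,4,10,11}:  v_{0} + v_{3} + v_{4} + v_{10} + v_{11} = v_{6} — sig = (5; 1)
  • {1,2,4,8,10}:  v_{1} + v_{2} + v_{4} + v_{8} + v_{10} = v_{7} — sig = (5; 1)
  • {1,3,4,8,10}:  v_{1} + v_{3} + v_{4} + v_{8} + v_{10} = v_{5} — sig = (5; 1)

so the primitive-relation signature multiset is
    (2; —)
    (2; 1)
    (2; 1,1,1)
    (2; 1,1,1)
    (2; 1,1,1)
    (2; 1,1,1)
    (2; 1,1,1)
    (2; 1,1,1,1)
    (2; 1,1,1,1)
    (2; 1,1,1,1)
    (2; 1,1,1,2)
    (2; 1,1,1,2)
    (2; 1,1,1,2,2)
    (2; 1,1,2)
    (2; 1,1,2)
    (2; 1,1,2)
    (2; 2,2,2,2)
    (3; —)
    (3; —)
    (3; 1)
    (3; 1)
    (5; 1)
    (5; 1)
    (5; 1)


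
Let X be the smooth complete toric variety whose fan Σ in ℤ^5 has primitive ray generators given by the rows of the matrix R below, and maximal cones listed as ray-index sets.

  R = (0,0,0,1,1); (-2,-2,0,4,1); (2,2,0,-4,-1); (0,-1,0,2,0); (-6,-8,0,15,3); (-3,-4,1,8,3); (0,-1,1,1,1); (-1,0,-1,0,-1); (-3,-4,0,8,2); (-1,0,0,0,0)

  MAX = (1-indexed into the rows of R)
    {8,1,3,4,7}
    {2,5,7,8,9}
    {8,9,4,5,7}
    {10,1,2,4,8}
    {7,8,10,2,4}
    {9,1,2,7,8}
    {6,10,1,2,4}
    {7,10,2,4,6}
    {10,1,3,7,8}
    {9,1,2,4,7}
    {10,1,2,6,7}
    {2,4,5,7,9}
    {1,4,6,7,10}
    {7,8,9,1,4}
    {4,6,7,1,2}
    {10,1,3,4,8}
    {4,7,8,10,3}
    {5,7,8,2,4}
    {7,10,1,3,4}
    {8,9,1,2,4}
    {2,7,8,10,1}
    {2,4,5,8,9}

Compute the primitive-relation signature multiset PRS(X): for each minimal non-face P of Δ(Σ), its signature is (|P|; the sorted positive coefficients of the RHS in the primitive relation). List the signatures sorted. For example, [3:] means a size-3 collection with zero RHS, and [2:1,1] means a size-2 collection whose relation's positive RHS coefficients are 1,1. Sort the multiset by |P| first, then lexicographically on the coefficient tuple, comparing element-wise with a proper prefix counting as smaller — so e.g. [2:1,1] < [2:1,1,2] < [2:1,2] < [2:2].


Minimal non-faces — 14 found among 10 rays, 22 max cones:

  {2,3}:  v_{2} + v_{3} = 0  so sig = [2:]
  {3,5}:  v_{3} + v_{5} = v_{4} + v_{7} + v_{8} + v_{9}  so sig = [2:1,1,1,1]
  {3,6}:  v_{3} + v_{6} = v_{1} + v_{4} + v_{7} + v_{10}  so sig = [2:1,1,1,1]
  {3,9}:  v_{3} + v_{9} = v_{1} + v_{4} + v_{7} + v_{8}  so sig = [2:1,1,1,1]
  {5,6}:  v_{5} + v_{6} = 3·v_{2} + v_{4} + v_{7} + v_{9}  so sig = [2:1,1,1,3]
  {5,10}:  v_{5} + v_{10} = 3·v_{2} + v_{4} + v_{7} + v_{8}  so sig = [2:1,1,1,3]
  {6,9}:  v_{6} + v_{9} = v_{1} + 3·v_{2} + v_{4} + v_{7}  so sig = [2:1,1,1,3]
  {1,5}:  v_{1} + v_{5} = 2·v_{9}  so sig = [2:2]
  {6,8}:  v_{6} + v_{8} = 2·v_{2}  so sig = [2:2]
  {9,10}:  v_{9} + v_{10} = 2·v_{2}  so sig = [2:2]
  {1,2,4,7,8}:  v_{1} + v_{2} + v_{4} + v_{7} + v_{8} = v_{9}  so sig = [5:1]
  {1,2,4,7,10}:  v_{1} + v_{2} + v_{4} + v_{7} + v_{10} = v_{6}  so sig = [5:1]
  {1,4,7,8,10}:  v_{1} + v_{4} + v_{7} + v_{8} + v_{10} = v_{2}  so sig = [5:1]
  {2,4,7,8,9}:  v_{2} + v_{4} + v_{7} + v_{8} + v_{9} = v_{5}  so sig = [5:1]

Sorted signature multiset PRS(X):
    |P|=2: 10 collections, coeffs (), (1,1,1,1), (1,1,1,1), (1,1,1,1), (1,1,1,3), (1,1,1,3), (1,1,1,3), (2), (2), (2)
    |P|=5: 4 collections, coeffs (1), (1), (1), (1)


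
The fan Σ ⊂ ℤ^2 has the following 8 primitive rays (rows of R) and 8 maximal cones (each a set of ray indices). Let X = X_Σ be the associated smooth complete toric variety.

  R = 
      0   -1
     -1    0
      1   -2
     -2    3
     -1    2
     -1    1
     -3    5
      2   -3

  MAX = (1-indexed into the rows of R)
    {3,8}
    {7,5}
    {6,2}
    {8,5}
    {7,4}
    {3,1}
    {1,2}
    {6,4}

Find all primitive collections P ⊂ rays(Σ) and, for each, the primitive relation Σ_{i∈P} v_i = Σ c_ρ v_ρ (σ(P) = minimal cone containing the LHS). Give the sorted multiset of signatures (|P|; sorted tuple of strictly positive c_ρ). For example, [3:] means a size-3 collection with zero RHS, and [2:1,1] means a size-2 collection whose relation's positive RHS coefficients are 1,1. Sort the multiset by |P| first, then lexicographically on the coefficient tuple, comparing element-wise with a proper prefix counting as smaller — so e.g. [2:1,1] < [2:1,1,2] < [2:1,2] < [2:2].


Primitive collections (20):

  {3,5}:  v_{3} + v_{5} = 0  so sig = [2:]
  {4,8}:  v_{4} + v_{8} = 0  so sig = [2:]
  {1,5}:  v_{1} + v_{5} = v_{6}  so sig = [2:1]
  {1,6}:  v_{1} + v_{6} = v_{2}  so sig = [2:1]
  {3,4}:  v_{3} + v_{4} = v_{6}  so sig = [2:1]
  {3,6}:  v_{3} + v_{6} = v_{1}  so sig = [2:1]
  {3,7}:  v_{3} + v_{7} = v_{4}  so sig = [2:1]
  {4,5}:  v_{4} + v_{5} = v_{7}  so sig = [2:1]
  {5,6}:  v_{5} + v_{6} = v_{4}  so sig = [2:1]
  {6,8}:  v_{6} + v_{8} = v_{3}  so sig = [2:1]
  {7,8}:  v_{7} + v_{8} = v_{5}  so sig = [2:1]
  {1,7}:  v_{1} + v_{7} = v_{4} + v_{6}  so sig = [2:1,1]
  {2,8}:  v_{2} + v_{8} = v_{1} + v_{3}  so sig = [2:1,1]
  {2,7}:  v_{2} + v_{7} = v_{4} + 2·v_{6}  so sig = [2:1,2]
  {1,4}:  v_{1} + v_{4} = 2·v_{6}  so sig = [2:2]
  {1,8}:  v_{1} + v_{8} = 2·v_{3}  so sig = [2:2]
  {2,3}:  v_{2} + v_{3} = 2·v_{1}  so sig = [2:2]
  {2,5}:  v_{2} + v_{5} = 2·v_{6}  so sig = [2:2]
  {6,7}:  v_{6} + v_{7} = 2·v_{4}  so sig = [2:2]
  {2,4}:  v_{2} + v_{4} = 3·v_{6}  so sig = [2:3]

Sorted signature multiset PRS(X):
{ [2:] ×2,  [2:1] ×9,  [2:1,1] ×2,  [2:1,2],  [2:2] ×5,  [2:3] }


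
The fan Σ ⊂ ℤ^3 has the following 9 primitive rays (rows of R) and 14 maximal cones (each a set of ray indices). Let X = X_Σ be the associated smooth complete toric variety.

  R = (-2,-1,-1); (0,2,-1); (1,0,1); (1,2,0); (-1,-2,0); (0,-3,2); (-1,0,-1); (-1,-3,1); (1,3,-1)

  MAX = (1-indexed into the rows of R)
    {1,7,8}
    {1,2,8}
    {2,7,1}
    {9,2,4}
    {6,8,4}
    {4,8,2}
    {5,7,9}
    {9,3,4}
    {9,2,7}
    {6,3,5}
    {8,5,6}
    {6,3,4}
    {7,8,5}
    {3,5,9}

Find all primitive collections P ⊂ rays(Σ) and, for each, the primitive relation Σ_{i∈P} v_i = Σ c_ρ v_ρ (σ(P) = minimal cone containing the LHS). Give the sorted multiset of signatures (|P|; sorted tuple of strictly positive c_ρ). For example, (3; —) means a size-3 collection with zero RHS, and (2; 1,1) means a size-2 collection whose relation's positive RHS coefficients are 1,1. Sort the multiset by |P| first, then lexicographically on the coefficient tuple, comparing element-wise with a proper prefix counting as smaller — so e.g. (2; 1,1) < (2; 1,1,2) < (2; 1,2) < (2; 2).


16 collections generate NE(X_Σ); each relation:

  P = {3,7}:  v_{3} + v_{7} = 0  ⟹  sig = (2; —)
  P = {4,5}:  v_{4} + v_{5} = 0  ⟹  sig = (2; —)
  P = {8,9}:  v_{8} + v_{9} = 0  ⟹  sig = (2; —)
  P = {2,3}:  v_{2} + v_{3} = v_{4}  ⟹  sig = (2; 1)
  P = {2,5}:  v_{2} + v_{5} = v_{7}  ⟹  sig = (2; 1)
  P = {3,8}:  v_{3} + v_{8} = v_{6}  ⟹  sig = (2; 1)
  P = {4,7}:  v_{4} + v_{7} = v_{2}  ⟹  sig = (2; 1)
  P = {6,7}:  v_{6} + v_{7} = v_{8}  ⟹  sig = (2; 1)
  P = {6,9}:  v_{6} + v_{9} = v_{3}  ⟹  sig = (2; 1)
  P = {1,3}:  v_{1} + v_{3} = v_{2} + v_{8}  ⟹  sig = (2; 1,1)
  P = {1,9}:  v_{1} + v_{9} = v_{2} + v_{7}  ⟹  sig = (2; 1,1)
  P = {2,6}:  v_{2} + v_{6} = v_{4} + v_{8}  ⟹  sig = (2; 1,1)
  P = {1,4}:  v_{1} + v_{4} = 2·v_{2} + v_{8}  ⟹  sig = (2; 1,2)
  P = {1,5}:  v_{1} + v_{5} = 2·v_{7} + v_{8}  ⟹  sig = (2; 1,2)
  P = {1,6}:  v_{1} + v_{6} = v_{2} + 2·v_{8}  ⟹  sig = (2; 1,2)
  P = {2,7,8}:  v_{2} + v_{7} + v_{8} = v_{1}  ⟹  sig = (3; 1)

Signatures (|P|; sorted positive RHS coefficients), sorted:
[(2; —), (2; —), (2; —), (2; 1), (2; 1), (2; 1), (2; 1), (2; 1), (2; 1), (2; 1,1), (2; 1,1), (2; 1,1), (2; 1,2), (2; 1,2), (2; 1,2), (3; 1)]


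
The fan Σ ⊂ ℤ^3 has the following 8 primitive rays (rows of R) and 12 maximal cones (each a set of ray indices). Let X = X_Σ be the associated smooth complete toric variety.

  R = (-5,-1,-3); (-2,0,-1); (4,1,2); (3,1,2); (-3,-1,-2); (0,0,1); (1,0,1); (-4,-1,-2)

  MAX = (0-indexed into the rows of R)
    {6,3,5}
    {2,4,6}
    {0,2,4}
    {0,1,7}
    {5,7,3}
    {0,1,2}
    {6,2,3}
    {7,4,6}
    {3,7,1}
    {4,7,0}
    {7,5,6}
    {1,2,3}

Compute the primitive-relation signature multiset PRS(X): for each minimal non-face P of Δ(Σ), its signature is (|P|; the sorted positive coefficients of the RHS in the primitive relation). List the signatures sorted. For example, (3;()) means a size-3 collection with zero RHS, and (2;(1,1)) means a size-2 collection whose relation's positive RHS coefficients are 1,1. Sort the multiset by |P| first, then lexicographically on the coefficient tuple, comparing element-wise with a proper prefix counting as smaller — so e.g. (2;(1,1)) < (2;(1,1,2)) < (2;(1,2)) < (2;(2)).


11 collections generate NE(X_Σ); each relation:

  • {2,7}:  v_{2} + v_{7} = 0  so sig = (2;())
  • {3,4}:  v_{3} + v_{4} = 0  so sig = (2;())
  • {0,3}:  v_{0} + v_{3} = v_{1}  so sig = (2;(1))
  • {0,6}:  v_{0} + v_{6} = v_{7}  so sig = (2;(1))
  • {1,4}:  v_{1} + v_{4} = v_{0}  so sig = (2;(1))
  • {1,6}:  v_{1} + v_{6} = v_{3} + v_{7}  so sig = (2;(1,1))
  • {2,5}:  v_{2} + v_{5} = v_{3} + v_{6}  so sig = (2;(1,1))
  • {4,5}:  v_{4} + v_{5} = v_{6} + v_{7}  so sig = (2;(1,1))
  • {0,5}:  v_{0} + v_{5} = v_{3} + 2·v_{7}  so sig = (2;(1,2))
  • {1,5}:  v_{1} + v_{5} = 2·v_{3} + 2·v_{7}  so sig = (2;(2,2))
  • {3,6,7}:  v_{3} + v_{6} + v_{7} = v_{5}  so sig = (3;(1))

Sorted signature multiset PRS(X):
{ (2;()) ×2,  (2;(1)) ×3,  (2;(1,1)) ×3,  (2;(1,2)),  (2;(2,2)),  (3;(1)) }


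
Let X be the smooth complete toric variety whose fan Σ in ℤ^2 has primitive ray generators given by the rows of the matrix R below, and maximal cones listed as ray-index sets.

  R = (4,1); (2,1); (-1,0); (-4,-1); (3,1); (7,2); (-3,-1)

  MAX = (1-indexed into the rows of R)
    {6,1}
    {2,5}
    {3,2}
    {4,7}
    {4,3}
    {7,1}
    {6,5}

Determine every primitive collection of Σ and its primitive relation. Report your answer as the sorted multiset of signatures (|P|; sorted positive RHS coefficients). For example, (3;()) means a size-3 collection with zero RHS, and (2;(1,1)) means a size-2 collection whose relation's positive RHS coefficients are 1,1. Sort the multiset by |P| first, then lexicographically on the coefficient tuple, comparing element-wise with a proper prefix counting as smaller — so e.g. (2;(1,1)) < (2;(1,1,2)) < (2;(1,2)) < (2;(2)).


14 minimal non-faces of Δ(Σ) (on 7 rays):

  P = {1,4}:  v_{1} + v_{4} = 0  →  sig = (2;())
  P = {5,7}:  v_{5} + v_{7} = 0  →  sig = (2;())
  P = {1,3}:  v_{1} + v_{3} = v_{5}  →  sig = (2;(1))
  P = {1,5}:  v_{1} + v_{5} = v_{6}  →  sig = (2;(1))
  P = {2,7}:  v_{2} + v_{7} = v_{3}  →  sig = (2;(1))
  P = {3,5}:  v_{3} + v_{5} = v_{2}  →  sig = (2;(1))
  P = {3,7}:  v_{3} + v_{7} = v_{4}  →  sig = (2;(1))
  P = {4,5}:  v_{4} + v_{5} = v_{3}  →  sig = (2;(1))
  P = {4,6}:  v_{4} + v_{6} = v_{5}  →  sig = (2;(1))
  P = {6,7}:  v_{6} + v_{7} = v_{1}  →  sig = (2;(1))
  P = {1,2}:  v_{1} + v_{2} = 2·v_{5}  →  sig = (2;(2))
  P = {2,4}:  v_{2} + v_{4} = 2·v_{3}  →  sig = (2;(2))
  P = {3,6}:  v_{3} + v_{6} = 2·v_{5}  →  sig = (2;(2))
  P = {2,6}:  v_{2} + v_{6} = 3·v_{5}  →  sig = (2;(3))

so the primitive-relation signature multiset is
[(2;()), (2;()), (2;(1)), (2;(1)), (2;(1)), (2;(1)), (2;(1)), (2;(1)), (2;(1)), (2;(1)), (2;(2)), (2;(2)), (2;(2)), (2;(3))]


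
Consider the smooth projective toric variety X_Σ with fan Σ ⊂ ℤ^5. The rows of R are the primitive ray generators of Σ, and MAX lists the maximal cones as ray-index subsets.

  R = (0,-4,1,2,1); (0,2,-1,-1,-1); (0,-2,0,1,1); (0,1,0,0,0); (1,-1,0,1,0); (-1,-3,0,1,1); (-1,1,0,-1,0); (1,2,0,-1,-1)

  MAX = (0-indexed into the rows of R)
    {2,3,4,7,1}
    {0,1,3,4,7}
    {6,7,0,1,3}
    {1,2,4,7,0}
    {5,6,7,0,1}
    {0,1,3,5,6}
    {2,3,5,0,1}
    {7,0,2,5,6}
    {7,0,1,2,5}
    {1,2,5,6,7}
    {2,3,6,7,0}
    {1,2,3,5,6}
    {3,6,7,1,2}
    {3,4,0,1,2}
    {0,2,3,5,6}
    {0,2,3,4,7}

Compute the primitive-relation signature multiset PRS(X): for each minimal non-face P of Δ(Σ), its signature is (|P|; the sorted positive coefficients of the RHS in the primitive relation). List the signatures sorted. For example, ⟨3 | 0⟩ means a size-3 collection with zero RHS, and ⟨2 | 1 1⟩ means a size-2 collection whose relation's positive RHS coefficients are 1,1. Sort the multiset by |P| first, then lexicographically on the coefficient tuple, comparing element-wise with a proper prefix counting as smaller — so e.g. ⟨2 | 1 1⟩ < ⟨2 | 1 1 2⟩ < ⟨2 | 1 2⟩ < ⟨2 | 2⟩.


Minimal non-faces — 5 found among 8 rays, 16 max cones:

  • {4,6}:  v_{4} + v_{6} = 0  →  sig = ⟨2 | 0⟩
  • {4,5}:  v_{4} + v_{5} = v_{0} + v_{1} + v_{2}  →  sig = ⟨2 | 1 1 1⟩
  • {3,5,7}:  v_{3} + v_{5} + v_{7} = 0  →  sig = ⟨3 | 0⟩
  • {0,1,2,6}:  v_{0} + v_{1} + v_{2} + v_{6} = v_{5}  →  sig = ⟨4 | 1⟩
  • {0,1,2,3,7}:  v_{0} + v_{1} + v_{2} + v_{3} + v_{7} = v_{4}  →  sig = ⟨5 | 1⟩

so the primitive-relation signature multiset is
    |P|=2: 2 collections, coeffs (), (1,1,1)
    |P|=3: 1 collection, coeffs ()
    |P|=4: 1 collection, coeffs (1)
    |P|=5: 1 collection, coeffs (1)


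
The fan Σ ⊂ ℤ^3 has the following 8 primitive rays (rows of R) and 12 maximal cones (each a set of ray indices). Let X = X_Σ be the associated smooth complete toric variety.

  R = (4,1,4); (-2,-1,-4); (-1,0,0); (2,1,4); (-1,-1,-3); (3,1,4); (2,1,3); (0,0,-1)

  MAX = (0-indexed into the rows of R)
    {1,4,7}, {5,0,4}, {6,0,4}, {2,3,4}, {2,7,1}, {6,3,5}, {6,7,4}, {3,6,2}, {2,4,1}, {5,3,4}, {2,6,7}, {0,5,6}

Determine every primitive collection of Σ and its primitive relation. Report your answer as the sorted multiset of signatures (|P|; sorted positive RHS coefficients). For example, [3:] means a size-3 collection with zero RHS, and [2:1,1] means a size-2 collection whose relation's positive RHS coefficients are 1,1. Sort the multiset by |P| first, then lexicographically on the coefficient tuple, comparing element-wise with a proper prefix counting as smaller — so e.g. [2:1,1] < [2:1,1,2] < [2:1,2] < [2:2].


Δ(Σ) — 8 vertices, 14 min non-faces:

  {1,3}:  v_{1} + v_{3} = 0 ; sig = [2:]
  {0,2}:  v_{0} + v_{2} = v_{5} ; sig = [2:1]
  {1,6}:  v_{1} + v_{6} = v_{7} ; sig = [2:1]
  {2,5}:  v_{2} + v_{5} = v_{3} ; sig = [2:1]
  {3,7}:  v_{3} + v_{7} = v_{6} ; sig = [2:1]
  {1,5}:  v_{1} + v_{5} = v_{4} + v_{6} ; sig = [2:1,1]
  {5,7}:  v_{5} + v_{7} = v_{4} + 2·v_{6} ; sig = [2:1,2]
  {0,3}:  v_{0} + v_{3} = 2·v_{5} ; sig = [2:2]
  {0,1}:  v_{0} + v_{1} = 2·v_{4} + 2·v_{6} ; sig = [2:2,2]
  {0,7}:  v_{0} + v_{7} = 2·v_{4} + 3·v_{6} ; sig = [2:2,3]
  {2,4,6}:  v_{2} + v_{4} + v_{6} = 0 ; sig = [3:]
  {2,4,7}:  v_{2} + v_{4} + v_{7} = v_{1} ; sig = [3:1]
  {3,4,6}:  v_{3} + v_{4} + v_{6} = v_{5} ; sig = [3:1]
  {4,5,6}:  v_{4} + v_{5} + v_{6} = v_{0} ; sig = [3:1]

Hence PRS(X_Σ) =
{ [2:],  [2:1] ×4,  [2:1,1],  [2:1,2],  [2:2],  [2:2,2],  [2:2,3],  [3:],  [3:1] ×3 }


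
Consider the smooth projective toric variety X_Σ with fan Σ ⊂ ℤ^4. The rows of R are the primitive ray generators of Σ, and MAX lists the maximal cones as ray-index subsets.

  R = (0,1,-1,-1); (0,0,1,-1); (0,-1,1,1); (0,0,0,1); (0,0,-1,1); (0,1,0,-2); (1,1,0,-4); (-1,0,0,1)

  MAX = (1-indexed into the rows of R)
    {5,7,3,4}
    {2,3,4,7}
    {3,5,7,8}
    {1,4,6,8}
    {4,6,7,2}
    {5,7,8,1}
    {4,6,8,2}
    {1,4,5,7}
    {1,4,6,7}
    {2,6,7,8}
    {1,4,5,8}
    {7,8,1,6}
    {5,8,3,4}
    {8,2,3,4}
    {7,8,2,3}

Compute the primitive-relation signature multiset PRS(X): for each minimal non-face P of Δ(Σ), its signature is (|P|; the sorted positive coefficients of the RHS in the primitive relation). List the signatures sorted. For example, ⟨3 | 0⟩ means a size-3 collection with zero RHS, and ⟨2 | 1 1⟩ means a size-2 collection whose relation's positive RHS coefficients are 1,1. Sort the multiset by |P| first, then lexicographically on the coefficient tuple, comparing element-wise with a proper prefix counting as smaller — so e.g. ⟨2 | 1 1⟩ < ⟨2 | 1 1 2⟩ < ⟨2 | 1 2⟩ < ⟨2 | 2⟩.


6 collections generate NE(X_Σ); each relation:

  {1,3}:  v_{1} + v_{3} = 0  ⟹  sig = ⟨2 | 0⟩
  {2,5}:  v_{2} + v_{5} = 0  ⟹  sig = ⟨2 | 0⟩
  {1,2}:  v_{1} + v_{2} = v_{6}  ⟹  sig = ⟨2 | 1⟩
  {3,6}:  v_{3} + v_{6} = v_{2}  ⟹  sig = ⟨2 | 1⟩
  {5,6}:  v_{5} + v_{6} = v_{1}  ⟹  sig = ⟨2 | 1⟩
  {4,7,8}:  v_{4} + v_{7} + v_{8} = v_{6}  ⟹  sig = ⟨3 | 1⟩

so the primitive-relation signature multiset is
    |P|=2: 5 collections, coeffs (), (), (1), (1), (1)
    |P|=3: 1 collection, coeffs (1)


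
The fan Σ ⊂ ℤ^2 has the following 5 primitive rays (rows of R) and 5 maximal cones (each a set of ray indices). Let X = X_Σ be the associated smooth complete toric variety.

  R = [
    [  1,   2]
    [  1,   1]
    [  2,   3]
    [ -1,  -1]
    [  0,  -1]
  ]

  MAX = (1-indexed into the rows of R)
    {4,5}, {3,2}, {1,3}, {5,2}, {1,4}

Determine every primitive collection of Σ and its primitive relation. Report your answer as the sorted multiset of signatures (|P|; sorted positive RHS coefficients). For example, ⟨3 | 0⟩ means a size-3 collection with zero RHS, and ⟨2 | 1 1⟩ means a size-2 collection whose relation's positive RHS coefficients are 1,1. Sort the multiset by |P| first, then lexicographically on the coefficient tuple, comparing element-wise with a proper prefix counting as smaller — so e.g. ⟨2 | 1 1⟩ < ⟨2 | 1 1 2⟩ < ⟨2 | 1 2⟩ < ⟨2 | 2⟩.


Primitive collections (5):

  P = {2,4}:  v_{2} + v_{4} = 0  ⇒ sig = ⟨2 | 0⟩
  P = {1,2}:  v_{1} + v_{2} = v_{3}  ⇒ sig = ⟨2 | 1⟩
  P = {1,5}:  v_{1} + v_{5} = v_{2}  ⇒ sig = ⟨2 | 1⟩
  P = {3,4}:  v_{3} + v_{4} = v_{1}  ⇒ sig = ⟨2 | 1⟩
  P = {3,5}:  v_{3} + v_{5} = 2·v_{2}  ⇒ sig = ⟨2 | 2⟩

so the primitive-relation signature multiset is
    |P|=2: 5 collections, coeffs (), (1), (1), (1), (2)


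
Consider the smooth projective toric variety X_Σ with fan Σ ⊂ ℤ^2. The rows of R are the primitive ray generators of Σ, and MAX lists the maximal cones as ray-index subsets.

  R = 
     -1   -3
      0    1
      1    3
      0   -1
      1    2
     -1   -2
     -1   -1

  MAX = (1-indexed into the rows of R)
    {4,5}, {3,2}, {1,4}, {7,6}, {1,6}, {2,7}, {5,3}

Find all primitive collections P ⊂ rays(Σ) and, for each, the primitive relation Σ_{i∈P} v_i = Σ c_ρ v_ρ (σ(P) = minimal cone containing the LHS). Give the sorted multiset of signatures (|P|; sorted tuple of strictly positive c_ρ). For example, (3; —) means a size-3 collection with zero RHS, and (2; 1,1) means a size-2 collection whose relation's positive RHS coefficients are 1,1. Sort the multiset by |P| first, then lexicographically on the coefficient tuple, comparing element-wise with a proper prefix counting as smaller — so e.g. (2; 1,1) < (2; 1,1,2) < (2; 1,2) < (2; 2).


The 14 primitive collections of Σ (r=7, n=2):

  P = {1,3}:  v_{1} + v_{3} = 0  ⟹  sig = (2; —)
  P = {2,4}:  v_{2} + v_{4} = 0  ⟹  sig = (2; —)
  P = {5,6}:  v_{5} + v_{6} = 0  ⟹  sig = (2; —)
  P = {1,2}:  v_{1} + v_{2} = v_{6}  ⟹  sig = (2; 1)
  P = {1,5}:  v_{1} + v_{5} = v_{4}  ⟹  sig = (2; 1)
  P = {2,5}:  v_{2} + v_{5} = v_{3}  ⟹  sig = (2; 1)
  P = {2,6}:  v_{2} + v_{6} = v_{7}  ⟹  sig = (2; 1)
  P = {3,4}:  v_{3} + v_{4} = v_{5}  ⟹  sig = (2; 1)
  P = {3,6}:  v_{3} + v_{6} = v_{2}  ⟹  sig = (2; 1)
  P = {4,6}:  v_{4} + v_{6} = v_{1}  ⟹  sig = (2; 1)
  P = {4,7}:  v_{4} + v_{7} = v_{6}  ⟹  sig = (2; 1)
  P = {5,7}:  v_{5} + v_{7} = v_{2}  ⟹  sig = (2; 1)
  P = {1,7}:  v_{1} + v_{7} = 2·v_{6}  ⟹  sig = (2; 2)
  P = {3,7}:  v_{3} + v_{7} = 2·v_{2}  ⟹  sig = (2; 2)

Sorted signature multiset PRS(X):
    |P|=2: 14 collections, coeffs (), (), (), (1), (1), (1), (1), (1), (1), (1), (1), (1), (2), (2)


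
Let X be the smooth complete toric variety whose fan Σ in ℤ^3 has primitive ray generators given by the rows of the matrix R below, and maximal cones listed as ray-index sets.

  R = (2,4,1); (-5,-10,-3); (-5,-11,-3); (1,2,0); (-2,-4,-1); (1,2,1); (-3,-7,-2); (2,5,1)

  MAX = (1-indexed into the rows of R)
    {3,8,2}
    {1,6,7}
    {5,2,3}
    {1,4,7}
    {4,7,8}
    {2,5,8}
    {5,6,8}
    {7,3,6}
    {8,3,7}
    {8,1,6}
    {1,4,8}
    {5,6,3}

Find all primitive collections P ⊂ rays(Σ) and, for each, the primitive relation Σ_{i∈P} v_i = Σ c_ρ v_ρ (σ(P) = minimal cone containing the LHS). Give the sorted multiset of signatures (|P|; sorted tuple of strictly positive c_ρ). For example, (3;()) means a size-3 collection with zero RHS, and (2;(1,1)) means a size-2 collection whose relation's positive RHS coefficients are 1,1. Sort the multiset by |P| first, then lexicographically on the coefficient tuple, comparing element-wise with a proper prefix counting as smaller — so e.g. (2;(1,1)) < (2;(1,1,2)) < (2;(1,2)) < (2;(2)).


|primitive collections| = 14. Relations:

  • {1,5}:  v_{1} + v_{5} = 0  ⟹  sig = (2;())
  • {1,3}:  v_{1} + v_{3} = v_{7}  ⟹  sig = (2;(1))
  • {4,6}:  v_{4} + v_{6} = v_{1}  ⟹  sig = (2;(1))
  • {5,7}:  v_{5} + v_{7} = v_{3}  ⟹  sig = (2;(1))
  • {1,2}:  v_{1} + v_{2} = v_{3} + v_{8}  ⟹  sig = (2;(1,1))
  • {4,5}:  v_{4} + v_{5} = v_{7} + v_{8}  ⟹  sig = (2;(1,1))
  • {2,4}:  v_{2} + v_{4} = v_{3} + v_{7} + 2·v_{8}  ⟹  sig = (2;(1,1,2))
  • {2,7}:  v_{2} + v_{7} = 2·v_{3} + v_{8}  ⟹  sig = (2;(1,2))
  • {3,4}:  v_{3} + v_{4} = 2·v_{7} + v_{8}  ⟹  sig = (2;(1,2))
  • {2,6}:  v_{2} + v_{6} = 2·v_{5}  ⟹  sig = (2;(2))
  • {6,7,8}:  v_{6} + v_{7} + v_{8} = 0  ⟹  sig = (3;())
  • {1,7,8}:  v_{1} + v_{7} + v_{8} = v_{4}  ⟹  sig = (3;(1))
  • {3,5,8}:  v_{3} + v_{5} + v_{8} = v_{2}  ⟹  sig = (3;(1))
  • {3,6,8}:  v_{3} + v_{6} + v_{8} = v_{5}  ⟹  sig = (3;(1))

so the primitive-relation signature multiset is
    (2;())
    (2;(1))
    (2;(1))
    (2;(1))
    (2;(1,1))
    (2;(1,1))
    (2;(1,1,2))
    (2;(1,2))
    (2;(1,2))
    (2;(2))
    (3;())
    (3;(1))
    (3;(1))
    (3;(1))


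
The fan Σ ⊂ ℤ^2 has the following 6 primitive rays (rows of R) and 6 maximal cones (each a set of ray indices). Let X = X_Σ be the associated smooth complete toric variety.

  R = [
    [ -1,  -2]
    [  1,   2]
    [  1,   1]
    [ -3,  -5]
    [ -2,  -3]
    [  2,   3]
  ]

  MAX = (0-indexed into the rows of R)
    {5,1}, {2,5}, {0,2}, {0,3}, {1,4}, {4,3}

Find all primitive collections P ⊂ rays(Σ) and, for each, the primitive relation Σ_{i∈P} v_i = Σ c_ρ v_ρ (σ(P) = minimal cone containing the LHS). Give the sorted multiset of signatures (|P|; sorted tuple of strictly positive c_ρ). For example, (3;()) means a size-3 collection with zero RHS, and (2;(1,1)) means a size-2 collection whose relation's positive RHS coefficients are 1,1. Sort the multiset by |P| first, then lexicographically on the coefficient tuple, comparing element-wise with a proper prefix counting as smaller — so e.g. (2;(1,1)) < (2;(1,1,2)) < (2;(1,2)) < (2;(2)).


Primitive collections (9):

  P = {0,1}:  v_{0} + v_{1} = 0  ⇒ sig = (2;())
  P = {4,5}:  v_{4} + v_{5} = 0  ⇒ sig = (2;())
  P = {0,4}:  v_{0} + v_{4} = v_{3}  ⇒ sig = (2;(1))
  P = {0,5}:  v_{0} + v_{5} = v_{2}  ⇒ sig = (2;(1))
  P = {1,2}:  v_{1} + v_{2} = v_{5}  ⇒ sig = (2;(1))
  P = {1,3}:  v_{1} + v_{3} = v_{4}  ⇒ sig = (2;(1))
  P = {2,4}:  v_{2} + v_{4} = v_{0}  ⇒ sig = (2;(1))
  P = {3,5}:  v_{3} + v_{5} = v_{0}  ⇒ sig = (2;(1))
  P = {2,3}:  v_{2} + v_{3} = 2·v_{0}  ⇒ sig = (2;(2))

Hence PRS(X_Σ) =
    |P|=2: 9 collections, coeffs (), (), (1), (1), (1), (1), (1), (1), (2)


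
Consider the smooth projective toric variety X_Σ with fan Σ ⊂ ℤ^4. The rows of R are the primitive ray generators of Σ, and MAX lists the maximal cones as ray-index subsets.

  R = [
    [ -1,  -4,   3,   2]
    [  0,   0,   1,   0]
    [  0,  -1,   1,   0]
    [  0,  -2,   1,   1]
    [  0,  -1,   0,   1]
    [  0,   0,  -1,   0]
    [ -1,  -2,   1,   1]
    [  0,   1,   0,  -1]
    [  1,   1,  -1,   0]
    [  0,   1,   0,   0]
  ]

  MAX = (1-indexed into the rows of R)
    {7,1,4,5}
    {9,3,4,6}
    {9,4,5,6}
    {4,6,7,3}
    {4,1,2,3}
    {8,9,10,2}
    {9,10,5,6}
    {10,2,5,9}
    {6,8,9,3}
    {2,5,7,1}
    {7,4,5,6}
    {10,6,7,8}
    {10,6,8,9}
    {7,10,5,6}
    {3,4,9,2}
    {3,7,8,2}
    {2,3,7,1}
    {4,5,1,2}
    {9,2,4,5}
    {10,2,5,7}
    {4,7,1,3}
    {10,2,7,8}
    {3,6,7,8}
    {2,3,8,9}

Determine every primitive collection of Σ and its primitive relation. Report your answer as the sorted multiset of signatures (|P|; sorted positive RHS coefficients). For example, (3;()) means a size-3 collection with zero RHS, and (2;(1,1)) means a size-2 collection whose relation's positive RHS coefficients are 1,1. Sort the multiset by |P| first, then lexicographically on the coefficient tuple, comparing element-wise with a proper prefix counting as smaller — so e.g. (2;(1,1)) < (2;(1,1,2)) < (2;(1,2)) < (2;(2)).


Σ has 12 primitive collections:

  {2,6}:  v_{2} + v_{6} = 0  →  sig = (2;())
  {5,8}:  v_{5} + v_{8} = 0  →  sig = (2;())
  {3,5}:  v_{3} + v_{5} = v_{4}  →  sig = (2;(1))
  {3,10}:  v_{3} + v_{10} = v_{2}  →  sig = (2;(1))
  {4,8}:  v_{4} + v_{8} = v_{3}  →  sig = (2;(1))
  {7,9}:  v_{7} + v_{9} = v_{5}  →  sig = (2;(1))
  {1,6}:  v_{1} + v_{6} = v_{4} + v_{7}  →  sig = (2;(1,1))
  {4,10}:  v_{4} + v_{10} = v_{2} + v_{5}  →  sig = (2;(1,1))
  {1,8}:  v_{1} + v_{8} = v_{2} + v_{3} + v_{7}  →  sig = (2;(1,1,1))
  {1,9}:  v_{1} + v_{9} = v_{2} + v_{4} + v_{5}  →  sig = (2;(1,1,1))
  {1,10}:  v_{1} + v_{10} = 2·v_{2} + v_{5} + v_{7}  →  sig = (2;(1,1,2))
  {2,4,7}:  v_{2} + v_{4} + v_{7} = v_{1}  →  sig = (3;(1))

Hence PRS(X_Σ) =
[(2;()), (2;()), (2;(1)), (2;(1)), (2;(1)), (2;(1)), (2;(1,1)), (2;(1,1)), (2;(1,1,1)), (2;(1,1,1)), (2;(1,1,2)), (3;(1))]
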